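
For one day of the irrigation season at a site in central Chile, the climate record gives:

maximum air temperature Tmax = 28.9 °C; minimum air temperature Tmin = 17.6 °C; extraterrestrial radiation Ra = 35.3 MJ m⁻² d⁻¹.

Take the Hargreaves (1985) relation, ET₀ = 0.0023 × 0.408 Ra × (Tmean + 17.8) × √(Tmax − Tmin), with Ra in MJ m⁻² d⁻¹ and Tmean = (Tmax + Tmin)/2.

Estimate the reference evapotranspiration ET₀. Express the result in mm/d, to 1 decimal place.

4.6 mm/d

Tmean = (28.9 + 17.6)/2 = 23.25 °C
0.408 Ra = 0.408 × 35.3 = 14.4024 mm/d equivalent
ET₀ = 0.0023 × 14.4024 × (23.25 + 17.8) × √11.3 = 0.0023 × 14.4024 × 41.05 × 3.3615 = 4.5710 mm/d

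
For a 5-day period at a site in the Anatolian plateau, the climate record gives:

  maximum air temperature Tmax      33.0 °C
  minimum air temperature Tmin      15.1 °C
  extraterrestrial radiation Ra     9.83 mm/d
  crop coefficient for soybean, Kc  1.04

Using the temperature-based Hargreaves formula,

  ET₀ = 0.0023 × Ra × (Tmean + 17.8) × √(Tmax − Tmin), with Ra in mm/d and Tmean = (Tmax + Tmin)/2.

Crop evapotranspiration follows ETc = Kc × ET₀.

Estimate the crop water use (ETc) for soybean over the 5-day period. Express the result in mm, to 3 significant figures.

20.8 mm

Tmean = (33.0 + 15.1)/2 = 24.05 °C
ET₀ = 0.0023 × 9.83 × (24.05 + 17.8) × √17.9 = 0.0023 × 9.83 × 41.85 × 4.2308 = 4.0031 mm/d
ETc = Kc × ET₀ = 1.04 × 4.0031 = 4.1632 mm/d
Over 5 days: 4.1632 × 5 = 20.816 mm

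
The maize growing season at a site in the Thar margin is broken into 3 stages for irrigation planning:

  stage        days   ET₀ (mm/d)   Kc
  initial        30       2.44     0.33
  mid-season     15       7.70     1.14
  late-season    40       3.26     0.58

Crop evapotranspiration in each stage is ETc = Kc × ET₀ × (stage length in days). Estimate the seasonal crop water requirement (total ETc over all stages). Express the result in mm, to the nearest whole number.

231 mm

initial: 0.33 × 2.44 × 30 = 24.16 mm
mid-season: 1.14 × 7.70 × 15 = 131.67 mm
late-season: 0.58 × 3.26 × 40 = 75.63 mm
Seasonal total = 231.46 mm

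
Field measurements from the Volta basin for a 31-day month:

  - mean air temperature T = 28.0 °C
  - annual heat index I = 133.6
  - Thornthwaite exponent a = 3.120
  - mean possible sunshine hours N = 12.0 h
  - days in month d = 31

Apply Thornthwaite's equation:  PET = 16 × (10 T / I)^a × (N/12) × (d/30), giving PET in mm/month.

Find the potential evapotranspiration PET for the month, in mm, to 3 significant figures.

166 mm

10T/I = 10 × 28.0 / 133.6 = 2.0958
(10T/I)^a = 2.0958^3.120 = 10.0603
Uncorrected PET = 16 × 10.0603 = 160.965 mm
Correction = (N/12)(d/30) = (12.0/12)(31/30) = 1.0333
PET = 160.965 × 1.0333 = 166.325 mm/month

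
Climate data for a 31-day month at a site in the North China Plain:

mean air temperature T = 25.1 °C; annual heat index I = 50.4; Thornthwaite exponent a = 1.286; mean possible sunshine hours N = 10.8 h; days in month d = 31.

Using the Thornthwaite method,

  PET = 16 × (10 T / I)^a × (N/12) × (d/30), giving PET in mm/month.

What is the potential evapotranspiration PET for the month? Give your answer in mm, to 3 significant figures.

10T/I = 10 × 25.1 / 50.4 = 4.9802
(10T/I)^a = 4.9802^1.286 = 7.8824
Uncorrected PET = 16 × 7.8824 = 126.118 mm
Correction = (N/12)(d/30) = (10.8/12)(31/30) = 0.9300
PET = 126.118 × 0.9300 = 117.290 mm/month

117 mm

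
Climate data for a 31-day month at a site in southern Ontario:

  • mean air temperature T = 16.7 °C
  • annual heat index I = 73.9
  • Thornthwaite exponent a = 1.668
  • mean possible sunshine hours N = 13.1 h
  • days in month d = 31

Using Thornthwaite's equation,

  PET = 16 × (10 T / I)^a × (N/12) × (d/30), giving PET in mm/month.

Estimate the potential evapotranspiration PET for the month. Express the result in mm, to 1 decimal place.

70.3 mm

10T/I = 10 × 16.7 / 73.9 = 2.2598
(10T/I)^a = 2.2598^1.668 = 3.8957
Uncorrected PET = 16 × 3.8957 = 62.331 mm
Correction = (N/12)(d/30) = (13.1/12)(31/30) = 1.1281
PET = 62.331 × 1.1281 = 70.316 mm/month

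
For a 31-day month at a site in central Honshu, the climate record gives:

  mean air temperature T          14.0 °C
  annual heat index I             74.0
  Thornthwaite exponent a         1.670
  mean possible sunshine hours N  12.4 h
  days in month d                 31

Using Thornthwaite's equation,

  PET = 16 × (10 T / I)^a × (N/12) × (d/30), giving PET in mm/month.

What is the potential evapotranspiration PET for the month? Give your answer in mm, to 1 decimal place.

49.5 mm

10T/I = 10 × 14.0 / 74.0 = 1.8919
(10T/I)^a = 1.8919^1.670 = 2.9001
Uncorrected PET = 16 × 2.9001 = 46.402 mm
Correction = (N/12)(d/30) = (12.4/12)(31/30) = 1.0678
PET = 46.402 × 1.0678 = 49.548 mm/month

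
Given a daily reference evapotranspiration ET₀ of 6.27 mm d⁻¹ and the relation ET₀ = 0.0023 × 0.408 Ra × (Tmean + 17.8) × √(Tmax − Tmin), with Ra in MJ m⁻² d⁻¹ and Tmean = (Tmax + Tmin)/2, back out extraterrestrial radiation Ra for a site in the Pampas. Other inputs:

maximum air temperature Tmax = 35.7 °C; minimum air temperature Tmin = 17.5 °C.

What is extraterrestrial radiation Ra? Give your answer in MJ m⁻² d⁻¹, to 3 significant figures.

Tmean = (35.7+17.5)/2 = 26.60 °C; ΔT = 18.2
Ra = ET₀ / [0.0023 × 0.408 × (Tmean+17.8) × √ΔT]
   = 6.27 / (0.0023 × 0.408 × 44.40 × 4.2661) = 35.275 MJ m⁻² d⁻¹

35.3 MJ m⁻² d⁻¹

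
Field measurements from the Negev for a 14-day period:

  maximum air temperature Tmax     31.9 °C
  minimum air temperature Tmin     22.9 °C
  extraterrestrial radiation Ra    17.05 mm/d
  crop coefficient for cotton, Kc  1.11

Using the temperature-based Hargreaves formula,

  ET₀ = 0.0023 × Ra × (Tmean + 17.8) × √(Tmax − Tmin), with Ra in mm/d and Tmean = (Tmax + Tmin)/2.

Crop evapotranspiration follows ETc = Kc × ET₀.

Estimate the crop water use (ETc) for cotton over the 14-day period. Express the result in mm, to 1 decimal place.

82.6 mm

Tmean = (31.9 + 22.9)/2 = 27.40 °C
ET₀ = 0.0023 × 17.05 × (27.40 + 17.8) × √9.0 = 0.0023 × 17.05 × 45.20 × 3.0000 = 5.3176 mm/d
ETc = Kc × ET₀ = 1.11 × 5.3176 = 5.9025 mm/d
Over 14 days: 5.9025 × 14 = 82.635 mm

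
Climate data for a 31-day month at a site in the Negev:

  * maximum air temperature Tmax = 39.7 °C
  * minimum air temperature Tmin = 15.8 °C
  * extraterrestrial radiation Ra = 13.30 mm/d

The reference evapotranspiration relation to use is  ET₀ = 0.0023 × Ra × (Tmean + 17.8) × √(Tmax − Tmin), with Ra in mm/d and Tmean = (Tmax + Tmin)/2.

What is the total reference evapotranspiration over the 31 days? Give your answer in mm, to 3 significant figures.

Tmean = (39.7 + 15.8)/2 = 27.75 °C
ET₀ = 0.0023 × 13.30 × (27.75 + 17.8) × √23.9 = 0.0023 × 13.30 × 45.55 × 4.8888 = 6.8119 mm/d
Over 31 days: 6.8119 × 31 = 211.169 mm

211 mm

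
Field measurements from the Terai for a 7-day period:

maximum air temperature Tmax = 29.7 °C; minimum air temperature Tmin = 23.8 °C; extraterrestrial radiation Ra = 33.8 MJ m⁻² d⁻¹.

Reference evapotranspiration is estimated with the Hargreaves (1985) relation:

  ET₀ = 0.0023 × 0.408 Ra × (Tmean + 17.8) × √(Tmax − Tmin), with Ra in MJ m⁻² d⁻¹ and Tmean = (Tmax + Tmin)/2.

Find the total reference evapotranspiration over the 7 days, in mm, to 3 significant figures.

Tmean = (29.7 + 23.8)/2 = 26.75 °C
0.408 Ra = 0.408 × 33.8 = 13.7904 mm/d equivalent
ET₀ = 0.0023 × 13.7904 × (26.75 + 17.8) × √5.9 = 0.0023 × 13.7904 × 44.55 × 2.4290 = 3.4323 mm/d
Over 7 days: 3.4323 × 7 = 24.026 mm

24.0 mm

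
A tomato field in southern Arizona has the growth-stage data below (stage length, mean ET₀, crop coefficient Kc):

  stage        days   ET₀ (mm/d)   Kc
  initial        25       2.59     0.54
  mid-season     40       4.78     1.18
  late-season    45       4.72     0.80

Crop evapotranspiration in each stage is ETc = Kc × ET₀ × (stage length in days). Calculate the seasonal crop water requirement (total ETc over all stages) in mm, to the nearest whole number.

initial: 0.54 × 2.59 × 25 = 34.97 mm
mid-season: 1.18 × 4.78 × 40 = 225.62 mm
late-season: 0.80 × 4.72 × 45 = 169.92 mm
Seasonal total = 430.51 mm

431 mm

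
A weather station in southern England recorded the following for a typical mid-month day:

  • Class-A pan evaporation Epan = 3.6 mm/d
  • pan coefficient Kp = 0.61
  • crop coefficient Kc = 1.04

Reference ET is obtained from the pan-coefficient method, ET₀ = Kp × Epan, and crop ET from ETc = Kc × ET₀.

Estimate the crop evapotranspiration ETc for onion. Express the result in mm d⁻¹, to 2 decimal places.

ET₀ = 0.61 × 3.6 = 2.1960 mm/d
ETc = Kc × ET₀ = 1.04 × 2.1960 = 2.2838 mm/d

2.28 mm d⁻¹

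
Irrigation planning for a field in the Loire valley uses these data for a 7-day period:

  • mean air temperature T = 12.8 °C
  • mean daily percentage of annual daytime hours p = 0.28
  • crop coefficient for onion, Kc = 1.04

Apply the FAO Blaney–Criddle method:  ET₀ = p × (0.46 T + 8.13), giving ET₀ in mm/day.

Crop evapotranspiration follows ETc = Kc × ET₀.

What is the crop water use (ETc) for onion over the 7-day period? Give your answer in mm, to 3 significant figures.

ET₀ = 0.28 × (0.46 × 12.8 + 8.13) = 0.28 × 14.018 = 3.9250 mm/d
ETc = Kc × ET₀ = 1.04 × 3.9250 = 4.0820 mm/d
Over 7 days: 4.0820 × 7 = 28.574 mm

28.6 mm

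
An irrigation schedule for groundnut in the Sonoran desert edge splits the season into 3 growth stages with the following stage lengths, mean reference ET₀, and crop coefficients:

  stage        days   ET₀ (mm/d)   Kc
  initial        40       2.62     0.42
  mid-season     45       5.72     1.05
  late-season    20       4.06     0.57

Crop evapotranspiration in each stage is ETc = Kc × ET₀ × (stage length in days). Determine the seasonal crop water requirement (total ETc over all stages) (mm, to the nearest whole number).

361 mm

initial: 0.42 × 2.62 × 40 = 44.02 mm
mid-season: 1.05 × 5.72 × 45 = 270.27 mm
late-season: 0.57 × 4.06 × 20 = 46.28 mm
Seasonal total = 360.57 mm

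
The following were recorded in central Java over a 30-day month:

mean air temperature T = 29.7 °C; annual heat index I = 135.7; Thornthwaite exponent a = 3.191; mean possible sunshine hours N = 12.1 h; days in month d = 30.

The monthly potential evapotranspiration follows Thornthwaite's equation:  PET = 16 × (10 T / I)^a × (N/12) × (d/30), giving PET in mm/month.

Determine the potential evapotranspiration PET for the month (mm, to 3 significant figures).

196 mm

10T/I = 10 × 29.7 / 135.7 = 2.1887
(10T/I)^a = 2.1887^3.191 = 12.1768
Uncorrected PET = 16 × 12.1768 = 194.829 mm
Correction = (N/12)(d/30) = (12.1/12)(30/30) = 1.0083
PET = 194.829 × 1.0083 = 196.446 mm/month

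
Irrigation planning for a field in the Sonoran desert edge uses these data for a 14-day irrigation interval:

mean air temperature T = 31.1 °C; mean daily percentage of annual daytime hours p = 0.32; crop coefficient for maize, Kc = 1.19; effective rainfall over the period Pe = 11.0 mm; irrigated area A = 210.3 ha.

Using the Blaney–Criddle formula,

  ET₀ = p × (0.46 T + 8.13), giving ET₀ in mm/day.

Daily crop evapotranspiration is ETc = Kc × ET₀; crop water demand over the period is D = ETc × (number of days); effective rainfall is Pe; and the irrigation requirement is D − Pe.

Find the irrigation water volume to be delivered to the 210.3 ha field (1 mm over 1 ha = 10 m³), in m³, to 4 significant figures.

228400 m³

ET₀ = 0.32 × (0.46 × 31.1 + 8.13) = 0.32 × 22.436 = 7.1795 mm/d
ETc = Kc × ET₀ = 1.19 × 7.1795 = 8.5436 mm/d
Crop demand D = ETc × 14 d = 8.5436 × 14 = 119.610 mm
D − Pe = 119.610 − 11.0 = 108.610 mm
Volume = 108.610 mm × 210.3 ha × 10 = 228406.8 m³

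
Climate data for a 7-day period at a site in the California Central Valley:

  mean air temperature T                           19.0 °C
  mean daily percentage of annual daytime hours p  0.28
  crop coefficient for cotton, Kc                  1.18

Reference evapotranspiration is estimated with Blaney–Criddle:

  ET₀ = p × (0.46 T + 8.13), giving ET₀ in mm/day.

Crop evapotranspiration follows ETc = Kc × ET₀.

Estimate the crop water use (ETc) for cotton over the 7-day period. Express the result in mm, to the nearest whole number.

39 mm

ET₀ = 0.28 × (0.46 × 19.0 + 8.13) = 0.28 × 16.870 = 4.7236 mm/d
ETc = Kc × ET₀ = 1.18 × 4.7236 = 5.5738 mm/d
Over 7 days: 5.5738 × 7 = 39.017 mm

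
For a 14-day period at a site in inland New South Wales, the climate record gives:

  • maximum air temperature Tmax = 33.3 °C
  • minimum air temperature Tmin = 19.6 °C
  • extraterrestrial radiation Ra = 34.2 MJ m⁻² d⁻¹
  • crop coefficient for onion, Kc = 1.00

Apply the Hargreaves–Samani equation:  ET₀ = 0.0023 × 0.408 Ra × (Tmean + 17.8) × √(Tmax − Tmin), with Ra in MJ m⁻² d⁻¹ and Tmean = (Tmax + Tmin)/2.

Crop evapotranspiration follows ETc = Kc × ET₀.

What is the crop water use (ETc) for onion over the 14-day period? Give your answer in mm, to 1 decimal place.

73.6 mm

Tmean = (33.3 + 19.6)/2 = 26.45 °C
0.408 Ra = 0.408 × 34.2 = 13.9536 mm/d equivalent
ET₀ = 0.0023 × 13.9536 × (26.45 + 17.8) × √13.7 = 0.0023 × 13.9536 × 44.25 × 3.7014 = 5.2565 mm/d
ETc = Kc × ET₀ = 1.00 × 5.2565 = 5.2565 mm/d
Over 14 days: 5.2565 × 14 = 73.591 mm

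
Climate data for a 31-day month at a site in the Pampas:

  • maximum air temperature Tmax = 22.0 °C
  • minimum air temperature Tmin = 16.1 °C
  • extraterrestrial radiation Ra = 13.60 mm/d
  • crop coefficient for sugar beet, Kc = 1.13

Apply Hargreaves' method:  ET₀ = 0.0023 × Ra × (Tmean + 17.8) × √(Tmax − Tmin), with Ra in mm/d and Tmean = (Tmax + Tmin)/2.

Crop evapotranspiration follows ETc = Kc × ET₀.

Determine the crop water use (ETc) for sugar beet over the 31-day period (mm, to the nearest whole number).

98 mm

Tmean = (22.0 + 16.1)/2 = 19.05 °C
ET₀ = 0.0023 × 13.60 × (19.05 + 17.8) × √5.9 = 0.0023 × 13.60 × 36.85 × 2.4290 = 2.7998 mm/d
ETc = Kc × ET₀ = 1.13 × 2.7998 = 3.1638 mm/d
Over 31 days: 3.1638 × 31 = 98.078 mm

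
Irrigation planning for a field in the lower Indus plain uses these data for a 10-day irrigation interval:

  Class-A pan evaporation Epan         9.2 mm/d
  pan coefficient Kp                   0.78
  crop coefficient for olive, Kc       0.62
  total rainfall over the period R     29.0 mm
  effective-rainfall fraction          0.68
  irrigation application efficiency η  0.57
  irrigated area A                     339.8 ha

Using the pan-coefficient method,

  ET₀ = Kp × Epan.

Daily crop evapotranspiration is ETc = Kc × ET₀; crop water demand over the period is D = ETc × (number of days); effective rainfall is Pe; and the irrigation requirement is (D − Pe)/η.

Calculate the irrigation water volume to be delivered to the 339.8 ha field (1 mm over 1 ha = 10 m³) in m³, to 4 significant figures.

ET₀ = 0.78 × 9.2 = 7.1760 mm/d
ETc = Kc × ET₀ = 0.62 × 7.1760 = 4.4491 mm/d
Crop demand D = ETc × 10 d = 4.4491 × 10 = 44.491 mm
Pe = 0.68 × 29.0 = 19.720 mm
D − Pe = 44.491 − 19.720 = 24.771 mm
Gross irrigation = 24.771 / 0.57 = 43.458 mm
Volume = 43.458 mm × 339.8 ha × 10 = 147670.3 m³

147700 m³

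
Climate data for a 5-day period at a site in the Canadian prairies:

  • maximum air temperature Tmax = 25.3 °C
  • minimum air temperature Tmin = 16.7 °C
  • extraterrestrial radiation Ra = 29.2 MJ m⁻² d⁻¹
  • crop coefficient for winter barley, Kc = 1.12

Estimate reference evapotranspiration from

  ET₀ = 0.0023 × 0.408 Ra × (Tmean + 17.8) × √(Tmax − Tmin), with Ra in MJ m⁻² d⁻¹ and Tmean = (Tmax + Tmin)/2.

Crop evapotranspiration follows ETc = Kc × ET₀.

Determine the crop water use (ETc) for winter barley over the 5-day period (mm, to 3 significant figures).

17.5 mm

Tmean = (25.3 + 16.7)/2 = 21.00 °C
0.408 Ra = 0.408 × 29.2 = 11.9136 mm/d equivalent
ET₀ = 0.0023 × 11.9136 × (21.00 + 17.8) × √8.6 = 0.0023 × 11.9136 × 38.80 × 2.9326 = 3.1179 mm/d
ETc = Kc × ET₀ = 1.12 × 3.1179 = 3.4920 mm/d
Over 5 days: 3.4920 × 5 = 17.460 mm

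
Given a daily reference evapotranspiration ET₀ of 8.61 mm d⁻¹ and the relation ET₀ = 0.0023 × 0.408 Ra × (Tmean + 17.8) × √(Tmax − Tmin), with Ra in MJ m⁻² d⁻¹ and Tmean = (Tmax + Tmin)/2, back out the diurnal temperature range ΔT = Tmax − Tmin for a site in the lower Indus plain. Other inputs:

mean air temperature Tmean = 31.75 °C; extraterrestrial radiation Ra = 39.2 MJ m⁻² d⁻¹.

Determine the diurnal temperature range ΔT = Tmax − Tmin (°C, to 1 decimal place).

22.3 °C

√ΔT = ET₀ / [0.0023 × 0.408 × Ra × (Tmean+17.8)] = 8.61 / (0.0023 × 15.9936 × 49.55) = 4.7237
ΔT = 4.7237² = 22.313 °C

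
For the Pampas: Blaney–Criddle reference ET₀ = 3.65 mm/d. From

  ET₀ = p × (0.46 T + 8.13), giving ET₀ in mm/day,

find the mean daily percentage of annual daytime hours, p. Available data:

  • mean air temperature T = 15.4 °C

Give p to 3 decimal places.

0.240

p = ET₀ / (0.46 T + 8.13) = 3.65 / (0.46 × 15.4 + 8.13) = 3.65 / 15.214 = 0.2399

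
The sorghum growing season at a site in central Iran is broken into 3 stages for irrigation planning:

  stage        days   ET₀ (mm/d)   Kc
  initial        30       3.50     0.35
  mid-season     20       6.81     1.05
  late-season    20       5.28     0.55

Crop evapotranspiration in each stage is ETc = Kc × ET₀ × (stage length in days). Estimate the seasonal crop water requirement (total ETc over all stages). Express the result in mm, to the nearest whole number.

238 mm

initial: 0.35 × 3.50 × 30 = 36.75 mm
mid-season: 1.05 × 6.81 × 20 = 143.01 mm
late-season: 0.55 × 5.28 × 20 = 58.08 mm
Seasonal total = 237.84 mm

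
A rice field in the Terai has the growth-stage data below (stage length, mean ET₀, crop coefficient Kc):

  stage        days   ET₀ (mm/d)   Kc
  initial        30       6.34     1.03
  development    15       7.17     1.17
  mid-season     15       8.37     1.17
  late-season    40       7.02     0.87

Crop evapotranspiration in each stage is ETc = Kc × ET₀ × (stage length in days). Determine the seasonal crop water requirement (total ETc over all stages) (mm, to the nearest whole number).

713 mm

initial: 1.03 × 6.34 × 30 = 195.91 mm
development: 1.17 × 7.17 × 15 = 125.83 mm
mid-season: 1.17 × 8.37 × 15 = 146.89 mm
late-season: 0.87 × 7.02 × 40 = 244.30 mm
Seasonal total = 712.93 mm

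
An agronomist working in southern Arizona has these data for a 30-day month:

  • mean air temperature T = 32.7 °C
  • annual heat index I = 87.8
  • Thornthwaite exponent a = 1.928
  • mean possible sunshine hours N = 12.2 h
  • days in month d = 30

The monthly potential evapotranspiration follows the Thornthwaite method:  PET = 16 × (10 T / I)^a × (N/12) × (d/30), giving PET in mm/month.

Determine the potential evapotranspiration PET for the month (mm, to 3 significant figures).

10T/I = 10 × 32.7 / 87.8 = 3.7244
(10T/I)^a = 3.7244^1.928 = 12.6182
Uncorrected PET = 16 × 12.6182 = 201.891 mm
Correction = (N/12)(d/30) = (12.2/12)(30/30) = 1.0167
PET = 201.891 × 1.0167 = 205.263 mm/month

205 mm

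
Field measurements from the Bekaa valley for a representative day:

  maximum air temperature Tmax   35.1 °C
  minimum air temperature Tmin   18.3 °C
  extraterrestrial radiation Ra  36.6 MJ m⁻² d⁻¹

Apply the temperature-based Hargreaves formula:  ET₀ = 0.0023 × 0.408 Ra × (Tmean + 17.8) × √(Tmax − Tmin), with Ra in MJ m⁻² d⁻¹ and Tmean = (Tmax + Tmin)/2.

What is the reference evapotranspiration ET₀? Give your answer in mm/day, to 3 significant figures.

Tmean = (35.1 + 18.3)/2 = 26.70 °C
0.408 Ra = 0.408 × 36.6 = 14.9328 mm/d equivalent
ET₀ = 0.0023 × 14.9328 × (26.70 + 17.8) × √16.8 = 0.0023 × 14.9328 × 44.50 × 4.0988 = 6.2645 mm/d

6.26 mm/day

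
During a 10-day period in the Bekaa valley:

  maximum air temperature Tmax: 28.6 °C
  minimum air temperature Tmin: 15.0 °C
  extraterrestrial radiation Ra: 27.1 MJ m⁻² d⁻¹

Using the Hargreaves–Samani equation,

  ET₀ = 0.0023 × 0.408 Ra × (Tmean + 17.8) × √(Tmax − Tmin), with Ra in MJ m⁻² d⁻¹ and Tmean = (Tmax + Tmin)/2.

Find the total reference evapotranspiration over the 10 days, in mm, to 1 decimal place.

37.1 mm

Tmean = (28.6 + 15.0)/2 = 21.80 °C
0.408 Ra = 0.408 × 27.1 = 11.0568 mm/d equivalent
ET₀ = 0.0023 × 11.0568 × (21.80 + 17.8) × √13.6 = 0.0023 × 11.0568 × 39.60 × 3.6878 = 3.7138 mm/d
Over 10 days: 3.7138 × 10 = 37.138 mm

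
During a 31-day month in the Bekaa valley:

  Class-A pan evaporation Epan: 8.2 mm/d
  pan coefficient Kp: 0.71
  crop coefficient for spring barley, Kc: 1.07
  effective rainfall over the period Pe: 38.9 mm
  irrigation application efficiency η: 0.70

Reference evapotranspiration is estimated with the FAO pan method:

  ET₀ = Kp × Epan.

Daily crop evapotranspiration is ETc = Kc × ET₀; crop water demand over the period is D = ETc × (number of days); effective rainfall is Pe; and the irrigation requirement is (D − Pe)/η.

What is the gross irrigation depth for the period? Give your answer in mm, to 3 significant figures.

220 mm

ET₀ = 0.71 × 8.2 = 5.8220 mm/d
ETc = Kc × ET₀ = 1.07 × 5.8220 = 6.2295 mm/d
Crop demand D = ETc × 31 d = 6.2295 × 31 = 193.115 mm
D − Pe = 193.115 − 38.9 = 154.215 mm
Gross irrigation = 154.215 / 0.70 = 220.307 mm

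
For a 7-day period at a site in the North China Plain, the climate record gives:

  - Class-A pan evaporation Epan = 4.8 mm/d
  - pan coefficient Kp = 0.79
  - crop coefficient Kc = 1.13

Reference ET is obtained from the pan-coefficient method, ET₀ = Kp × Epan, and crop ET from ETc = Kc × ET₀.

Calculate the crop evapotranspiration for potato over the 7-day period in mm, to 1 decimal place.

ET₀ = 0.79 × 4.8 = 3.7920 mm/d
ETc = Kc × ET₀ = 1.13 × 3.7920 = 4.2850 mm/d
Over 7 days: 4.2850 × 7 = 29.995 mm

30.0 mm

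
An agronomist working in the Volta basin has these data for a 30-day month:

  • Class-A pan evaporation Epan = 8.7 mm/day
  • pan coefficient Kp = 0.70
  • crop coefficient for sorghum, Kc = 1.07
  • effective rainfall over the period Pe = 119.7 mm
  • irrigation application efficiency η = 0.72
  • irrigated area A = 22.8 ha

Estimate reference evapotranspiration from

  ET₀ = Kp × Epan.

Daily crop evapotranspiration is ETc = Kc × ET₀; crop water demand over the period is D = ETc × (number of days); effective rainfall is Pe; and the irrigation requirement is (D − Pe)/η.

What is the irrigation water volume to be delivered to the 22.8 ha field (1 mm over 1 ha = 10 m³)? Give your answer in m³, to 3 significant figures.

ET₀ = 0.70 × 8.7 = 6.0900 mm/d
ETc = Kc × ET₀ = 1.07 × 6.0900 = 6.5163 mm/d
Crop demand D = ETc × 30 d = 6.5163 × 30 = 195.489 mm
D − Pe = 195.489 − 119.7 = 75.789 mm
Gross irrigation = 75.789 / 0.72 = 105.263 mm
Volume = 105.263 mm × 22.8 ha × 10 = 24000.0 m³

24000 m³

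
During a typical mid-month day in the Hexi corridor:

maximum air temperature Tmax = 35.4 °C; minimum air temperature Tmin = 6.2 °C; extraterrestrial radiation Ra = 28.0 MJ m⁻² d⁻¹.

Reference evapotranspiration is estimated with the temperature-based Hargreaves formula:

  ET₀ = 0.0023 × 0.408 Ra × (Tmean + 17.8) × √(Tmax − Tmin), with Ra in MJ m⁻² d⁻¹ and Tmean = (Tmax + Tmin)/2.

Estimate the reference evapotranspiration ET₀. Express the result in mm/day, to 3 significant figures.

5.48 mm/day

Tmean = (35.4 + 6.2)/2 = 20.80 °C
0.408 Ra = 0.408 × 28.0 = 11.4240 mm/d equivalent
ET₀ = 0.0023 × 11.4240 × (20.80 + 17.8) × √29.2 = 0.0023 × 11.4240 × 38.60 × 5.4037 = 5.4806 mm/d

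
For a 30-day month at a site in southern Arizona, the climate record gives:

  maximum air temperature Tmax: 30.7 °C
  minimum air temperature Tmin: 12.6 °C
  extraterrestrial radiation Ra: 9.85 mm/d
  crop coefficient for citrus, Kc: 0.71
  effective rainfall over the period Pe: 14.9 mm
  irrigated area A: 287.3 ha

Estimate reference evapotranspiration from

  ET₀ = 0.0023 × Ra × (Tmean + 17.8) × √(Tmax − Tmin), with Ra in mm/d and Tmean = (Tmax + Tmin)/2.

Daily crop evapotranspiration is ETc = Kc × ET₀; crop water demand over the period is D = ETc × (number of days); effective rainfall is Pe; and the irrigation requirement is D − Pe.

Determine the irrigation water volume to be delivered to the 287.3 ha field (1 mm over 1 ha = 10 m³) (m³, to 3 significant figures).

190000 m³

Tmean = (30.7 + 12.6)/2 = 21.65 °C
ET₀ = 0.0023 × 9.85 × (21.65 + 17.8) × √18.1 = 0.0023 × 9.85 × 39.45 × 4.2544 = 3.8023 mm/d
ETc = Kc × ET₀ = 0.71 × 3.8023 = 2.6996 mm/d
Crop demand D = ETc × 30 d = 2.6996 × 30 = 80.988 mm
D − Pe = 80.988 − 14.9 = 66.088 mm
Volume = 66.088 mm × 287.3 ha × 10 = 189870.8 m³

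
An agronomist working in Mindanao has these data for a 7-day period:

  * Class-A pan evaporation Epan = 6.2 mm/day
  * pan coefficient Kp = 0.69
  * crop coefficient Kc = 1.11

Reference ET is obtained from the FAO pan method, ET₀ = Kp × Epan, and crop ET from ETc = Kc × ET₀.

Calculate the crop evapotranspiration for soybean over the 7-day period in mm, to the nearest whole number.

ET₀ = 0.69 × 6.2 = 4.2780 mm/d
ETc = Kc × ET₀ = 1.11 × 4.2780 = 4.7486 mm/d
Over 7 days: 4.7486 × 7 = 33.240 mm

33 mm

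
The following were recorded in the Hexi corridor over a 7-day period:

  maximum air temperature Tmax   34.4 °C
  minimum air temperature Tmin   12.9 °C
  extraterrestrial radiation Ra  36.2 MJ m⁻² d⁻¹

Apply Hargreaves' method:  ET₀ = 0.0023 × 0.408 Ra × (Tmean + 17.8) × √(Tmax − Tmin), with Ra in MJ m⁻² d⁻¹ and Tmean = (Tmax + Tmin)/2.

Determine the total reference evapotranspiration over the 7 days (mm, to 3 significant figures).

45.7 mm

Tmean = (34.4 + 12.9)/2 = 23.65 °C
0.408 Ra = 0.408 × 36.2 = 14.7696 mm/d equivalent
ET₀ = 0.0023 × 14.7696 × (23.65 + 17.8) × √21.5 = 0.0023 × 14.7696 × 41.45 × 4.6368 = 6.5289 mm/d
Over 7 days: 6.5289 × 7 = 45.702 mm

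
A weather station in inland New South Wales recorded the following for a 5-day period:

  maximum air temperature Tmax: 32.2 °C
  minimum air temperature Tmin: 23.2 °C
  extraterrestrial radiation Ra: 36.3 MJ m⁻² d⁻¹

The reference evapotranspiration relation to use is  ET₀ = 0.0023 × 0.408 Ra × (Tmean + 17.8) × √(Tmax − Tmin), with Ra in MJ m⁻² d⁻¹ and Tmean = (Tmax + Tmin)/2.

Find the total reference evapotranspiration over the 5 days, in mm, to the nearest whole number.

Tmean = (32.2 + 23.2)/2 = 27.70 °C
0.408 Ra = 0.408 × 36.3 = 14.8104 mm/d equivalent
ET₀ = 0.0023 × 14.8104 × (27.70 + 17.8) × √9.0 = 0.0023 × 14.8104 × 45.50 × 3.0000 = 4.6497 mm/d
Over 5 days: 4.6497 × 5 = 23.249 mm

23 mm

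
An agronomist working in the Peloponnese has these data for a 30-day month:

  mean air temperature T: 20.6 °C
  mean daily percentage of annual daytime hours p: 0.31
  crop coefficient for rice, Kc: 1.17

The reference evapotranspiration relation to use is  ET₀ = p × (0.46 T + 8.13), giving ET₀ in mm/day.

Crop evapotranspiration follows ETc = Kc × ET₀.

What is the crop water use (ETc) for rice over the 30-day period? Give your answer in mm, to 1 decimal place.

ET₀ = 0.31 × (0.46 × 20.6 + 8.13) = 0.31 × 17.606 = 5.4579 mm/d
ETc = Kc × ET₀ = 1.17 × 5.4579 = 6.3857 mm/d
Over 30 days: 6.3857 × 30 = 191.571 mm

191.6 mm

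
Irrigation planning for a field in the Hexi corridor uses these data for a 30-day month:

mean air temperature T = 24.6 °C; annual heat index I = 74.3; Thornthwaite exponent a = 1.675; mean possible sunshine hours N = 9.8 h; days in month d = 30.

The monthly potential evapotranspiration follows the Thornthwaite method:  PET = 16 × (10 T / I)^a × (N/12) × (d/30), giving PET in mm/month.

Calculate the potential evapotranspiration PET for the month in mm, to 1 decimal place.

10T/I = 10 × 24.6 / 74.3 = 3.3109
(10T/I)^a = 3.3109^1.675 = 7.4286
Uncorrected PET = 16 × 7.4286 = 118.858 mm
Correction = (N/12)(d/30) = (9.8/12)(30/30) = 0.8167
PET = 118.858 × 0.8167 = 97.071 mm/month

97.1 mm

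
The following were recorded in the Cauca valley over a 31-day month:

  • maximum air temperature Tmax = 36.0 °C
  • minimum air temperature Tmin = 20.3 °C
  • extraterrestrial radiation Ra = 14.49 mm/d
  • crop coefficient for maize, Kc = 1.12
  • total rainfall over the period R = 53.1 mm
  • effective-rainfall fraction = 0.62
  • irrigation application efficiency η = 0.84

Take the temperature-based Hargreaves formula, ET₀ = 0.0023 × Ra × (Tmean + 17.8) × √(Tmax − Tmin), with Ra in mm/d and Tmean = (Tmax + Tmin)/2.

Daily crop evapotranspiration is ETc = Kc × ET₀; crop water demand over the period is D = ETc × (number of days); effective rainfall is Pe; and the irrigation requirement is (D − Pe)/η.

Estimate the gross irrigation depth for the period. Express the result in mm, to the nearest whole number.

212 mm

Tmean = (36.0 + 20.3)/2 = 28.15 °C
ET₀ = 0.0023 × 14.49 × (28.15 + 17.8) × √15.7 = 0.0023 × 14.49 × 45.95 × 3.9623 = 6.0678 mm/d
ETc = Kc × ET₀ = 1.12 × 6.0678 = 6.7959 mm/d
Crop demand D = ETc × 31 d = 6.7959 × 31 = 210.673 mm
Pe = 0.62 × 53.1 = 32.922 mm
D − Pe = 210.673 − 32.922 = 177.751 mm
Gross irrigation = 177.751 / 0.84 = 211.608 mm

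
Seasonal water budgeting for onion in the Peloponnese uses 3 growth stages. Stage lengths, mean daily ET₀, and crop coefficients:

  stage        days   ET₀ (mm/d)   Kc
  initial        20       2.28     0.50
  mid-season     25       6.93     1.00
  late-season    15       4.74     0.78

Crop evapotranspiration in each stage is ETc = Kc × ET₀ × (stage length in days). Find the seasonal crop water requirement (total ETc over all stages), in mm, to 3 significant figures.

252 mm

initial: 0.50 × 2.28 × 20 = 22.80 mm
mid-season: 1.00 × 6.93 × 25 = 173.25 mm
late-season: 0.78 × 4.74 × 15 = 55.46 mm
Seasonal total = 251.51 mm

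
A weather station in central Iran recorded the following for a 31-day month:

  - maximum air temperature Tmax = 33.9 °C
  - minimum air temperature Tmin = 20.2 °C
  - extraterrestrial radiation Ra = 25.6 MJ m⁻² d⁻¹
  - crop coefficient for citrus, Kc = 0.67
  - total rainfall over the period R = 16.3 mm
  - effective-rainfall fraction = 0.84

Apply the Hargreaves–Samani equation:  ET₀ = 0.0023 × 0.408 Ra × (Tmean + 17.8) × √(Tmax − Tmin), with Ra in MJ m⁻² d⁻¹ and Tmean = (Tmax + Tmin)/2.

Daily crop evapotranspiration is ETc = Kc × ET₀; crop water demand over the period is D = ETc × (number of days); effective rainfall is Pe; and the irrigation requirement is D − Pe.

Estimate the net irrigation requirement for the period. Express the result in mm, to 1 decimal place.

69.1 mm

Tmean = (33.9 + 20.2)/2 = 27.05 °C
0.408 Ra = 0.408 × 25.6 = 10.4448 mm/d equivalent
ET₀ = 0.0023 × 10.4448 × (27.05 + 17.8) × √13.7 = 0.0023 × 10.4448 × 44.85 × 3.7014 = 3.9880 mm/d
ETc = Kc × ET₀ = 0.67 × 3.9880 = 2.6720 mm/d
Crop demand D = ETc × 31 d = 2.6720 × 31 = 82.832 mm
Pe = 0.84 × 16.3 = 13.692 mm
D − Pe = 82.832 − 13.692 = 69.140 mm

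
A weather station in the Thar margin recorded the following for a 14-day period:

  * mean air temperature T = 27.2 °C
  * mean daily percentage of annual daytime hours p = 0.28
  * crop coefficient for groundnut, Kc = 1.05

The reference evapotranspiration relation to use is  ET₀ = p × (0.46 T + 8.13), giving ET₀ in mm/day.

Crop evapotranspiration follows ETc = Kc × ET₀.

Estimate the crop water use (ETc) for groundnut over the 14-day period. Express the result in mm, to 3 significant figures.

85.0 mm

ET₀ = 0.28 × (0.46 × 27.2 + 8.13) = 0.28 × 20.642 = 5.7798 mm/d
ETc = Kc × ET₀ = 1.05 × 5.7798 = 6.0688 mm/d
Over 14 days: 6.0688 × 14 = 84.963 mm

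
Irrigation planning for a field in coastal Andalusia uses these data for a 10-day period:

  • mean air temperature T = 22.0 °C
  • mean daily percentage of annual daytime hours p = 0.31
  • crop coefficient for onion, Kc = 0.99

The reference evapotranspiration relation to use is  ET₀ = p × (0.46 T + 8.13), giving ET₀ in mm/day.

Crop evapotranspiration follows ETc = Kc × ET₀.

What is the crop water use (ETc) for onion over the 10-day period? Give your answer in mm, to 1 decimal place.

ET₀ = 0.31 × (0.46 × 22.0 + 8.13) = 0.31 × 18.250 = 5.6575 mm/d
ETc = Kc × ET₀ = 0.99 × 5.6575 = 5.6009 mm/d
Over 10 days: 5.6009 × 10 = 56.009 mm

56.0 mm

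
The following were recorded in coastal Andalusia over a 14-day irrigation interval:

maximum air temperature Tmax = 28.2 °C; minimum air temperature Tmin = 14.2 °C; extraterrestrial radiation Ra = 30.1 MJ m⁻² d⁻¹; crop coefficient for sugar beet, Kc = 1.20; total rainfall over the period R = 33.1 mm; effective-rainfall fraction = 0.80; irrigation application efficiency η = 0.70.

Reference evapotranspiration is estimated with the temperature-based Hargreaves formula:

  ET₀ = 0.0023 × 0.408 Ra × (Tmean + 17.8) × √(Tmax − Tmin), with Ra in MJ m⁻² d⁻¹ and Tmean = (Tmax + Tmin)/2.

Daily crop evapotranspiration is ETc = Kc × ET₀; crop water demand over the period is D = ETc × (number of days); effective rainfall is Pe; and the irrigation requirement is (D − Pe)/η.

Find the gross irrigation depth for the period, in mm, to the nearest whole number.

61 mm

Tmean = (28.2 + 14.2)/2 = 21.20 °C
0.408 Ra = 0.408 × 30.1 = 12.2808 mm/d equivalent
ET₀ = 0.0023 × 12.2808 × (21.20 + 17.8) × √14.0 = 0.0023 × 12.2808 × 39.00 × 3.7417 = 4.1218 mm/d
ETc = Kc × ET₀ = 1.20 × 4.1218 = 4.9462 mm/d
Crop demand D = ETc × 14 d = 4.9462 × 14 = 69.247 mm
Pe = 0.80 × 33.1 = 26.480 mm
D − Pe = 69.247 − 26.480 = 42.767 mm
Gross irrigation = 42.767 / 0.70 = 61.096 mm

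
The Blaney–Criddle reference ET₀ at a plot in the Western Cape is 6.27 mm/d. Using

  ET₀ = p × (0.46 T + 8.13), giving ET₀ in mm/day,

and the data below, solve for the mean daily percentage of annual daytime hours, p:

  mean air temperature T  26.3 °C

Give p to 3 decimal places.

p = ET₀ / (0.46 T + 8.13) = 6.27 / (0.46 × 26.3 + 8.13) = 6.27 / 20.228 = 0.3100

0.310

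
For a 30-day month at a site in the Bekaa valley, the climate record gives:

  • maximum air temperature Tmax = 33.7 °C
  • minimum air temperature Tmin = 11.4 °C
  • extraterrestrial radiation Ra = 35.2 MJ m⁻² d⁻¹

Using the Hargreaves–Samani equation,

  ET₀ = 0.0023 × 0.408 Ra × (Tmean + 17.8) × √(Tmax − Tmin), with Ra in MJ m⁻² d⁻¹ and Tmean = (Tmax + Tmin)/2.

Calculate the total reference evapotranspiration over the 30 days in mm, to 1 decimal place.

188.8 mm

Tmean = (33.7 + 11.4)/2 = 22.55 °C
0.408 Ra = 0.408 × 35.2 = 14.3616 mm/d equivalent
ET₀ = 0.0023 × 14.3616 × (22.55 + 17.8) × √22.3 = 0.0023 × 14.3616 × 40.35 × 4.7223 = 6.2940 mm/d
Over 30 days: 6.2940 × 30 = 188.820 mm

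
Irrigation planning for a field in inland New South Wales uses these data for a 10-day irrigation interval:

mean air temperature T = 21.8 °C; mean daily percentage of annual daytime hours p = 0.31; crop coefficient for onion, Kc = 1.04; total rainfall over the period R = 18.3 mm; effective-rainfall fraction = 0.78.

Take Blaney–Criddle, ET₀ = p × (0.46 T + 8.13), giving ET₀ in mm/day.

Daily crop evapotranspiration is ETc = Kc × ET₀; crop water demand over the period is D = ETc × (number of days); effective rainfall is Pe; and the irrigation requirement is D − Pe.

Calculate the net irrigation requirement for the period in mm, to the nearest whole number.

ET₀ = 0.31 × (0.46 × 21.8 + 8.13) = 0.31 × 18.158 = 5.6290 mm/d
ETc = Kc × ET₀ = 1.04 × 5.6290 = 5.8542 mm/d
Crop demand D = ETc × 10 d = 5.8542 × 10 = 58.542 mm
Pe = 0.78 × 18.3 = 14.274 mm
D − Pe = 58.542 − 14.274 = 44.268 mm

44 mm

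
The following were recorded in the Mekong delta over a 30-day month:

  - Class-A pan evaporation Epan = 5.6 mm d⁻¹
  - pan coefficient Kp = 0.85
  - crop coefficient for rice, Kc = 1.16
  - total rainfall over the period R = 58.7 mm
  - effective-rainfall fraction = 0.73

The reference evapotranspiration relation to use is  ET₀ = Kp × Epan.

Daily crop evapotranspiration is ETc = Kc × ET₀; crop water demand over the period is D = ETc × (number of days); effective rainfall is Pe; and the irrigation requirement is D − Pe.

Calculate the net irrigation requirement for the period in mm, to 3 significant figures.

123 mm

ET₀ = 0.85 × 5.6 = 4.7600 mm/d
ETc = Kc × ET₀ = 1.16 × 4.7600 = 5.5216 mm/d
Crop demand D = ETc × 30 d = 5.5216 × 30 = 165.648 mm
Pe = 0.73 × 58.7 = 42.851 mm
D − Pe = 165.648 − 42.851 = 122.797 mm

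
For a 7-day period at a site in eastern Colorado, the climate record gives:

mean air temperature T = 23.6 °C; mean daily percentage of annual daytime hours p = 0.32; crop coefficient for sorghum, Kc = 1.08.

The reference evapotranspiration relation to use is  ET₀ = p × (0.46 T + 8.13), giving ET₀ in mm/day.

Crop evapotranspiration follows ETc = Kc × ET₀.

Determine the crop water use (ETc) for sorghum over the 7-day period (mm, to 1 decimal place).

ET₀ = 0.32 × (0.46 × 23.6 + 8.13) = 0.32 × 18.986 = 6.0755 mm/d
ETc = Kc × ET₀ = 1.08 × 6.0755 = 6.5615 mm/d
Over 7 days: 6.5615 × 7 = 45.931 mm

45.9 mm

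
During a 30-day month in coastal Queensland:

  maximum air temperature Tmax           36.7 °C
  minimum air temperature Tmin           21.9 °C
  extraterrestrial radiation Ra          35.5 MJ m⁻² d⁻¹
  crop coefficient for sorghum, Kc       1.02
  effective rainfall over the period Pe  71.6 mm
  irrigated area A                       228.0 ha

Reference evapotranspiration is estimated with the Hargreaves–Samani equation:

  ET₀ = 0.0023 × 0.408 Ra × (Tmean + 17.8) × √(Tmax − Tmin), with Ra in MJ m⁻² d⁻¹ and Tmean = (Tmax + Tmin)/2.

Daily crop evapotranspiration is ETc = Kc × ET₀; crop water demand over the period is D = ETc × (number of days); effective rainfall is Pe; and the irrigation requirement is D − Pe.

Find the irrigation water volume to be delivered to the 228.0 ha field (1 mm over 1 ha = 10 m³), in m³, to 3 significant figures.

258000 m³

Tmean = (36.7 + 21.9)/2 = 29.30 °C
0.408 Ra = 0.408 × 35.5 = 14.4840 mm/d equivalent
ET₀ = 0.0023 × 14.4840 × (29.30 + 17.8) × √14.8 = 0.0023 × 14.4840 × 47.10 × 3.8471 = 6.0363 mm/d
ETc = Kc × ET₀ = 1.02 × 6.0363 = 6.1570 mm/d
Crop demand D = ETc × 30 d = 6.1570 × 30 = 184.710 mm
D − Pe = 184.710 − 71.6 = 113.110 mm
Volume = 113.110 mm × 228.0 ha × 10 = 257890.8 m³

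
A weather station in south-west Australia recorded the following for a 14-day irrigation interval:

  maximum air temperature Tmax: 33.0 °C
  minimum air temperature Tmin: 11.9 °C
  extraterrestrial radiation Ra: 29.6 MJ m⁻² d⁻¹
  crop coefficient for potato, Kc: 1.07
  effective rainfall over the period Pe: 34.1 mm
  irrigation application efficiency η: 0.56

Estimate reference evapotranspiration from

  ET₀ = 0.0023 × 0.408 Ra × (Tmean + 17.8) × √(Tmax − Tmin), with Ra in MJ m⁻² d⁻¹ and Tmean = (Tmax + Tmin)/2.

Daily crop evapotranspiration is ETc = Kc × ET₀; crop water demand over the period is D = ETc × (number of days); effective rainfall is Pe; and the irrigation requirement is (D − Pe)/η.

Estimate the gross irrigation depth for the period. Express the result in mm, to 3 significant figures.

76.5 mm

Tmean = (33.0 + 11.9)/2 = 22.45 °C
0.408 Ra = 0.408 × 29.6 = 12.0768 mm/d equivalent
ET₀ = 0.0023 × 12.0768 × (22.45 + 17.8) × √21.1 = 0.0023 × 12.0768 × 40.25 × 4.5935 = 5.1356 mm/d
ETc = Kc × ET₀ = 1.07 × 5.1356 = 5.4951 mm/d
Crop demand D = ETc × 14 d = 5.4951 × 14 = 76.931 mm
D − Pe = 76.931 − 34.1 = 42.831 mm
Gross irrigation = 42.831 / 0.56 = 76.484 mm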